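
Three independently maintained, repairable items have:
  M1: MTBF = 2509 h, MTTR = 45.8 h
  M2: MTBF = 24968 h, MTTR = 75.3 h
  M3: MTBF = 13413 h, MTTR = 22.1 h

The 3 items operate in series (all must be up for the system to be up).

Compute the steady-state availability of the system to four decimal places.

0.9775

A(M1) = MTBF/(MTBF+MTTR) = 2509/(2509+45.8) = 0.982073
A(M2) = MTBF/(MTBF+MTTR) = 24968/(24968+75.3) = 0.996993
A(M3) = MTBF/(MTBF+MTTR) = 13413/(13413+22.1) = 0.998355
Series availability: 0.982073 × 0.996993 × 0.998355 = 0.9775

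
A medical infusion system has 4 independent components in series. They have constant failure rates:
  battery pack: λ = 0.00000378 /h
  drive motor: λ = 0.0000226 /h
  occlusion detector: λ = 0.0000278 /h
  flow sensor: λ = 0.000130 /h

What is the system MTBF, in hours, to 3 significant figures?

5430

Series of exponential components: λ_sys = Σ λ_i
λ_sys = 0.00000378 + 0.0000226 + 0.0000278 + 0.000130 = 1.8418e-04 /h
MTBF = 1 / λ_sys = 5430 h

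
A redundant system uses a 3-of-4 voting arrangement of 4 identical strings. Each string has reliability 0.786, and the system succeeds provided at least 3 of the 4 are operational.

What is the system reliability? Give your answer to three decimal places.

0.797

R = Σ_{i=3}^{4} C(4,i) p^i (1−p)^{4−i} with p = 0.786
C(4,3)·0.786^3·0.214^1 = 0.41566
C(4,4)·0.786^4·0.214^0 = 0.38167
Sum = 0.797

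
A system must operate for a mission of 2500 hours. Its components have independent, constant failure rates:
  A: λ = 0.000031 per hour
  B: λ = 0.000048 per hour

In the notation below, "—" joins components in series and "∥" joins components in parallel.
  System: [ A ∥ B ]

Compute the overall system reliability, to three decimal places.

0.992

R(A) = exp(−0.000031 × 2500) = 0.92543
R(B) = exp(−0.000048 × 2500) = 0.88692
Parallel (A and B): 1 − (1 − 0.92543)(1 − 0.88692) = 0.992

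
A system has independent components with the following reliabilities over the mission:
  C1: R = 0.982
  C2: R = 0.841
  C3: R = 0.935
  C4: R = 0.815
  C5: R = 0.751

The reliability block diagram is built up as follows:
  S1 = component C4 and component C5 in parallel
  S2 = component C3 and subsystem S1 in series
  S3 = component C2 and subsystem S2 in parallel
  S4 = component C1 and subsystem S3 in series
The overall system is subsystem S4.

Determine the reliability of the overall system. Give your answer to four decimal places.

0.9651

Parallel (C4 and C5): 1 − (1 − 0.815000)(1 − 0.751000) = 0.953935
Series (C3 and [0.953935]): 0.935000 × 0.953935 = 0.891929
Parallel (C2 and [0.891929]): 1 − (1 − 0.841000)(1 − 0.891929) = 0.982817
Series (C1 and [0.982817]): 0.982000 × 0.982817 = 0.9651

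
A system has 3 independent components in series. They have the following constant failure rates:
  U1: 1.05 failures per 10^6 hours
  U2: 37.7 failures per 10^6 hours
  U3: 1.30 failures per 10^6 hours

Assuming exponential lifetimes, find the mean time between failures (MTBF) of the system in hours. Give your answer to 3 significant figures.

Series of exponential components: λ_sys = Σ λ_i
λ_sys = 0.00000105 + 0.0000377 + 0.00000130 = 4.0050e-05 /h
MTBF = 1 / λ_sys = 25000 h

25000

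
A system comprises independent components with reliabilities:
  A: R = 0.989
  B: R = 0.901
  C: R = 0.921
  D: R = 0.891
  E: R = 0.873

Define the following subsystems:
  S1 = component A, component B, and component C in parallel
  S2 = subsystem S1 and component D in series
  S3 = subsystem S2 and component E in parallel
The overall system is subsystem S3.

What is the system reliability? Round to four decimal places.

0.9861

Parallel (A, B, and C): 1 − (1 − 0.989000)(1 − 0.901000)(1 − 0.921000) = 0.999914
Series ([0.999914] and D): 0.999914 × 0.891000 = 0.890923
Parallel ([0.890923] and E): 1 − (1 − 0.890923)(1 − 0.873000) = 0.9861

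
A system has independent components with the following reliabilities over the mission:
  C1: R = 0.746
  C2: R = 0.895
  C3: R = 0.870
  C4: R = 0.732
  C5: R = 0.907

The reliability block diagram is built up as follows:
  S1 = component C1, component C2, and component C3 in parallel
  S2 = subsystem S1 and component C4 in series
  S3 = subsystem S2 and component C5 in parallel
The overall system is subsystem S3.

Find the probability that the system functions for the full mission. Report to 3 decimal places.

0.975

Parallel (C1, C2, and C3): 1 − (1 − 0.74600)(1 − 0.89500)(1 − 0.87000) = 0.99653
Series ([0.99653] and C4): 0.99653 × 0.73200 = 0.72946
Parallel ([0.72946] and C5): 1 − (1 − 0.72946)(1 − 0.90700) = 0.975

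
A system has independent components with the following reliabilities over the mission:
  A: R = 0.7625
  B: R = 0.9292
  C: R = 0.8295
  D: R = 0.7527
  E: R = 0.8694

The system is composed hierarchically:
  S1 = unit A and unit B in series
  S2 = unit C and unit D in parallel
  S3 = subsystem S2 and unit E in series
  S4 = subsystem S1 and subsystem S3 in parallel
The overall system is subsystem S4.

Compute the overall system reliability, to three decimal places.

Series (A and B): 0.76250 × 0.92920 = 0.70852
Parallel (C and D): 1 − (1 − 0.82950)(1 − 0.75270) = 0.95784
Series ([0.95784] and E): 0.95784 × 0.86940 = 0.83275
Parallel ([0.70852] and [0.83275]): 1 − (1 − 0.70852)(1 − 0.83275) = 0.951

0.951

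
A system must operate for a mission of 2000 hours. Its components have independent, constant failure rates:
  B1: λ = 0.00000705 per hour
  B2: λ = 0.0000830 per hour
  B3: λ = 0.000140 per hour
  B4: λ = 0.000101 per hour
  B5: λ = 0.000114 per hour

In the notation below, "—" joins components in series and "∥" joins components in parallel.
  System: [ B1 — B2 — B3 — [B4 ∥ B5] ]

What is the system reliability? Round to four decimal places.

0.6077

R(B1) = exp(−0.00000705 × 2000) = 0.985999
R(B2) = exp(−0.0000830 × 2000) = 0.847046
R(B3) = exp(−0.000140 × 2000) = 0.755784
R(B4) = exp(−0.000101 × 2000) = 0.817095
R(B5) = exp(−0.000114 × 2000) = 0.796124
Parallel (B4 and B5): 1 − (1 − 0.817095)(1 − 0.796124) = 0.962710
Series (B1, B2, B3, and [0.962710]): 0.985999 × 0.847046 × 0.755784 × 0.962710 = 0.6077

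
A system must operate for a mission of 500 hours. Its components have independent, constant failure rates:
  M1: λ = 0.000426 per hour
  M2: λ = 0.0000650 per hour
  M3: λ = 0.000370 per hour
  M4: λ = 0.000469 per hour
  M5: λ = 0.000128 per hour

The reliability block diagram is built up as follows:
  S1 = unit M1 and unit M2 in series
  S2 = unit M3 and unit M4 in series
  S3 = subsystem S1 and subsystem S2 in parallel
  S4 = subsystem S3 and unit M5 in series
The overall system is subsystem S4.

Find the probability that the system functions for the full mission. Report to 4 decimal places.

0.8680

R(M1) = exp(−0.000426 × 500) = 0.808156
R(M2) = exp(−0.0000650 × 500) = 0.968022
R(M3) = exp(−0.000370 × 500) = 0.831104
R(M4) = exp(−0.000469 × 500) = 0.790966
R(M5) = exp(−0.000128 × 500) = 0.938005
Series (M1 and M2): 0.808156 × 0.968022 = 0.782313
Series (M3 and M4): 0.831104 × 0.790966 = 0.657375
Parallel ([0.782313] and [0.657375]): 1 − (1 − 0.782313)(1 − 0.657375) = 0.925415
Series ([0.925415] and M5): 0.925415 × 0.938005 = 0.8680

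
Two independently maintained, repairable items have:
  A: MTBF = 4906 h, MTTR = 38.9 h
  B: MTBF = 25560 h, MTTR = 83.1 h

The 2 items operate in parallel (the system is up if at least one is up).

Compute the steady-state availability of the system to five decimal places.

0.99997

A(A) = MTBF/(MTBF+MTTR) = 4906/(4906+38.9) = 0.992133
A(B) = MTBF/(MTBF+MTTR) = 25560/(25560+83.1) = 0.996759
Parallel availability: 1 − (1 − 0.992133)(1 − 0.996759) = 0.99997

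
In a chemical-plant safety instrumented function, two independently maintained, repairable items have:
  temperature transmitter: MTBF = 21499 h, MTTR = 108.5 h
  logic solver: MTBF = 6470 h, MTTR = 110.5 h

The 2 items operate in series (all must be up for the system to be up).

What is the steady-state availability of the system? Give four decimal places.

0.9783

A(temperature transmitter) = MTBF/(MTBF+MTTR) = 21499/(21499+108.5) = 0.994979
A(logic solver) = MTBF/(MTBF+MTTR) = 6470/(6470+110.5) = 0.983208
Series availability: 0.994979 × 0.983208 = 0.9783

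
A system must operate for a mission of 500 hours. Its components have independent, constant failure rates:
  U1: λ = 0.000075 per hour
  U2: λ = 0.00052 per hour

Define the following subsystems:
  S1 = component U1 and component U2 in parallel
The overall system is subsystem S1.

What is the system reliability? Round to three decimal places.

R(U1) = exp(−0.000075 × 500) = 0.96319
R(U2) = exp(−0.00052 × 500) = 0.77105
Parallel (U1 and U2): 1 − (1 − 0.96319)(1 − 0.77105) = 0.992

0.992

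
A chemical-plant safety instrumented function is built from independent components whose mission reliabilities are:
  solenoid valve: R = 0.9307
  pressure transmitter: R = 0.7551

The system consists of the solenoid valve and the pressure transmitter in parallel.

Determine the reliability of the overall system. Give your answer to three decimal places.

0.983

Parallel (solenoid valve and pressure transmitter): 1 − (1 − 0.93070)(1 − 0.75510) = 0.983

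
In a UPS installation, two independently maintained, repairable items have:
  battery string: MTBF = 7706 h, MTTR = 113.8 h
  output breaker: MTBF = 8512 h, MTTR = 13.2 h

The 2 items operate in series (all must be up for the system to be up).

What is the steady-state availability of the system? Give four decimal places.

A(battery string) = MTBF/(MTBF+MTTR) = 7706/(7706+113.8) = 0.985447
A(output breaker) = MTBF/(MTBF+MTTR) = 8512/(8512+13.2) = 0.998452
Series availability: 0.985447 × 0.998452 = 0.9839

0.9839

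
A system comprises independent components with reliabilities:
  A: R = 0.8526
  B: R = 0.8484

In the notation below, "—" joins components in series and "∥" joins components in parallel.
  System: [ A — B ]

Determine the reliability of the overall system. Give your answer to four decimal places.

0.7233

Series (A and B): 0.852600 × 0.848400 = 0.7233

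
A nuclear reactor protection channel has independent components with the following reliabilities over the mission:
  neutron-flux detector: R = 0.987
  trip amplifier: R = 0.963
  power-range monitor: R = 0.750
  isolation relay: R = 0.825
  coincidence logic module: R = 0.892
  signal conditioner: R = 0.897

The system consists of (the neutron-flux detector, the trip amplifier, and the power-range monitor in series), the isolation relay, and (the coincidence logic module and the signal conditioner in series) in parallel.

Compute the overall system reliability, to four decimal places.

Series (neutron-flux detector, trip amplifier, and power-range monitor): 0.987000 × 0.963000 × 0.750000 = 0.712861
Series (coincidence logic module and signal conditioner): 0.892000 × 0.897000 = 0.800124
Parallel ([0.712861], isolation relay, and [0.800124]): 1 − (1 − 0.712861)(1 − 0.825000)(1 − 0.800124) = 0.9900

0.9900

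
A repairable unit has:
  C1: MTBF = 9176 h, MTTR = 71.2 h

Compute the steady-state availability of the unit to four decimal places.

0.9923

A(C1) = MTBF/(MTBF+MTTR) = 9176/(9176+71.2) = 0.9923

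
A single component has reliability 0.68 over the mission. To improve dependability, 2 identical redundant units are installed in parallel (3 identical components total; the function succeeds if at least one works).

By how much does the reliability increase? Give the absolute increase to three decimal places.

R_before = 0.68
R_after = 1 − (1 − 0.68)^3 = 0.967
ΔR = 0.967 − 0.68 = 0.287

0.287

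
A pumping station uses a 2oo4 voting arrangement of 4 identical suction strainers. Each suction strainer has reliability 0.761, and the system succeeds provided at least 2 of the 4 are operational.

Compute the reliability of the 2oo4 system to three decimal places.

R = Σ_{i=2}^{4} C(4,i) p^i (1−p)^{4−i} with p = 0.761
C(4,2)·0.761^2·0.239^2 = 0.19848
C(4,3)·0.761^3·0.239^1 = 0.42132
C(4,4)·0.761^4·0.239^0 = 0.33538
Sum = 0.955

0.955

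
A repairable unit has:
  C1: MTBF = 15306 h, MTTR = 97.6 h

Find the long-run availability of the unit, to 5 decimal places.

A(C1) = MTBF/(MTBF+MTTR) = 15306/(15306+97.6) = 0.99366

0.99366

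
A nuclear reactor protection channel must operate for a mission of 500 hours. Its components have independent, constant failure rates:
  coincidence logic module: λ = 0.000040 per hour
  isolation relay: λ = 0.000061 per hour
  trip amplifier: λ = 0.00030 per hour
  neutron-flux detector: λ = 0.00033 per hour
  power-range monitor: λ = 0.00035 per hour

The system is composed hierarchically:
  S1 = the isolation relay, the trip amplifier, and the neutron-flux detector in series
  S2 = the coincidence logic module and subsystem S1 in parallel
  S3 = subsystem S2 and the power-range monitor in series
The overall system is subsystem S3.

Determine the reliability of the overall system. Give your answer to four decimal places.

R(coincidence logic module) = exp(−0.000040 × 500) = 0.980199
R(isolation relay) = exp(−0.000061 × 500) = 0.969960
R(trip amplifier) = exp(−0.00030 × 500) = 0.860708
R(neutron-flux detector) = exp(−0.00033 × 500) = 0.847894
R(power-range monitor) = exp(−0.00035 × 500) = 0.839457
Series (isolation relay, trip amplifier, and neutron-flux detector): 0.969960 × 0.860708 × 0.847894 = 0.707866
Parallel (coincidence logic module and [0.707866]): 1 − (1 − 0.980199)(1 − 0.707866) = 0.994215
Series ([0.994215] and power-range monitor): 0.994215 × 0.839457 = 0.8346

0.8346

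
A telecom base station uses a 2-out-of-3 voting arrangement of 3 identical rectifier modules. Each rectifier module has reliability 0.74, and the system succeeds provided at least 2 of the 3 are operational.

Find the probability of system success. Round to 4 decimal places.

0.8324

R = Σ_{i=2}^{3} C(3,i) p^i (1−p)^{3−i} with p = 0.74
C(3,2)·0.74^2·0.26^1 = 0.427128
C(3,3)·0.74^3·0.26^0 = 0.405224
Sum = 0.8324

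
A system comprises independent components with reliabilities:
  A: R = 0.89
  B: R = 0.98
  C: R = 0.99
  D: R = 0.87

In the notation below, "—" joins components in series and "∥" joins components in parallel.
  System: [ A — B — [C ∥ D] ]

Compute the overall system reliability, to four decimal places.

Parallel (C and D): 1 − (1 − 0.990000)(1 − 0.870000) = 0.998700
Series (A, B, and [0.998700]): 0.890000 × 0.980000 × 0.998700 = 0.8711

0.8711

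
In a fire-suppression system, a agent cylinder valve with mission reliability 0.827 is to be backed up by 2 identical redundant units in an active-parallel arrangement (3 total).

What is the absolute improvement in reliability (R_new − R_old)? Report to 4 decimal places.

R_before = 0.827
R_after = 1 − (1 − 0.827)^3 = 0.9948
ΔR = 0.9948 − 0.827 = 0.1678

0.1678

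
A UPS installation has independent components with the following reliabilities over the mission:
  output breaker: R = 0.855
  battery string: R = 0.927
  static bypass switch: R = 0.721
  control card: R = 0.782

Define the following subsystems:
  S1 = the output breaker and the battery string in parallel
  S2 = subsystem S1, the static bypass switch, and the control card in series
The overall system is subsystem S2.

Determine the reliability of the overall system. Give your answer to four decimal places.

Parallel (output breaker and battery string): 1 − (1 − 0.855000)(1 − 0.927000) = 0.989415
Series ([0.989415], static bypass switch, and control card): 0.989415 × 0.721000 × 0.782000 = 0.5579

0.5579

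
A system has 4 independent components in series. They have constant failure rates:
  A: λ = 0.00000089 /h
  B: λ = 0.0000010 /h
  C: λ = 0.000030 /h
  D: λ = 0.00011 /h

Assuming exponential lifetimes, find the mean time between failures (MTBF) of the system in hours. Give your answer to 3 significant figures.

Series of exponential components: λ_sys = Σ λ_i
λ_sys = 0.00000089 + 0.0000010 + 0.000030 + 0.00011 = 1.4189e-04 /h
MTBF = 1 / λ_sys = 7050 h

7050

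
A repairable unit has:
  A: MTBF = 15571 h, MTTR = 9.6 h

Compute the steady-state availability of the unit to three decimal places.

0.999

A(A) = MTBF/(MTBF+MTTR) = 15571/(15571+9.6) = 0.999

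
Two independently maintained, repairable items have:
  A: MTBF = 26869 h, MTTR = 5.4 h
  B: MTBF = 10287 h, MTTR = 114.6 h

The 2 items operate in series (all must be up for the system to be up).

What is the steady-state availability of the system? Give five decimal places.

0.98878

A(A) = MTBF/(MTBF+MTTR) = 26869/(26869+5.4) = 0.999799
A(B) = MTBF/(MTBF+MTTR) = 10287/(10287+114.6) = 0.988982
Series availability: 0.999799 × 0.988982 = 0.98878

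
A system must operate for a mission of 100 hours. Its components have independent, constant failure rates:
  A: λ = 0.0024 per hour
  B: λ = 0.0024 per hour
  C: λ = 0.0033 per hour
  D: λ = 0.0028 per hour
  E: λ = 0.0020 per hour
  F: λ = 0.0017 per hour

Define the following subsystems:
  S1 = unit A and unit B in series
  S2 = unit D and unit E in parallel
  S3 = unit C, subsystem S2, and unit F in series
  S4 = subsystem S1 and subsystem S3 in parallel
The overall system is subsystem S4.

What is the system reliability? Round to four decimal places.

R(A) = exp(−0.0024 × 100) = 0.786628
R(B) = exp(−0.0024 × 100) = 0.786628
R(C) = exp(−0.0033 × 100) = 0.718924
R(D) = exp(−0.0028 × 100) = 0.755784
R(E) = exp(−0.0020 × 100) = 0.818731
R(F) = exp(−0.0017 × 100) = 0.843665
Series (A and B): 0.786628 × 0.786628 = 0.618784
Parallel (D and E): 1 − (1 − 0.755784)(1 − 0.818731) = 0.955731
Series (C, [0.955731], and F): 0.718924 × 0.955731 × 0.843665 = 0.579680
Parallel ([0.618784] and [0.579680]): 1 − (1 − 0.618784)(1 − 0.579680) = 0.8398

0.8398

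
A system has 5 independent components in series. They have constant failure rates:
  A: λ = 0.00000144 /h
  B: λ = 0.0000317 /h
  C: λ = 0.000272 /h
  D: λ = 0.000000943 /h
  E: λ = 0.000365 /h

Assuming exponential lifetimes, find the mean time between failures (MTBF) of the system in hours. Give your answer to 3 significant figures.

1490

Series of exponential components: λ_sys = Σ λ_i
λ_sys = 0.00000144 + 0.0000317 + 0.000272 + 0.000000943 + 0.000365 = 6.7108e-04 /h
MTBF = 1 / λ_sys = 1490 h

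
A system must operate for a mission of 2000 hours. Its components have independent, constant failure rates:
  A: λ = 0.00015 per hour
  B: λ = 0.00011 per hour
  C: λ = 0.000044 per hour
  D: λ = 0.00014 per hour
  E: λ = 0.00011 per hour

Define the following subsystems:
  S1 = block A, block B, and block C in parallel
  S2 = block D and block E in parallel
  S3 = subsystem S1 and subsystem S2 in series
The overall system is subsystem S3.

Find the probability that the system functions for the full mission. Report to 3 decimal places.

R(A) = exp(−0.00015 × 2000) = 0.74082
R(B) = exp(−0.00011 × 2000) = 0.80252
R(C) = exp(−0.000044 × 2000) = 0.91576
R(D) = exp(−0.00014 × 2000) = 0.75578
R(E) = exp(−0.00011 × 2000) = 0.80252
Parallel (A, B, and C): 1 − (1 − 0.74082)(1 − 0.80252)(1 − 0.91576) = 0.99569
Parallel (D and E): 1 − (1 − 0.75578)(1 − 0.80252) = 0.95177
Series ([0.99569] and [0.95177]): 0.99569 × 0.95177 = 0.948

0.948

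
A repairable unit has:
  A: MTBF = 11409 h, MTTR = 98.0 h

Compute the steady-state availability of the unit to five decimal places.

0.99148

A(A) = MTBF/(MTBF+MTTR) = 11409/(11409+98.0) = 0.99148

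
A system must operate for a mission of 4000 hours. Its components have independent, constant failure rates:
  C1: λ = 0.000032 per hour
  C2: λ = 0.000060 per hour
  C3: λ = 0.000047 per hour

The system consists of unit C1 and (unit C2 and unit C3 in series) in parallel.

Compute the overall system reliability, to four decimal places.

0.9582

R(C1) = exp(−0.000032 × 4000) = 0.879853
R(C2) = exp(−0.000060 × 4000) = 0.786628
R(C3) = exp(−0.000047 × 4000) = 0.828615
Series (C2 and C3): 0.786628 × 0.828615 = 0.651812
Parallel (C1 and [0.651812]): 1 − (1 − 0.879853)(1 − 0.651812) = 0.9582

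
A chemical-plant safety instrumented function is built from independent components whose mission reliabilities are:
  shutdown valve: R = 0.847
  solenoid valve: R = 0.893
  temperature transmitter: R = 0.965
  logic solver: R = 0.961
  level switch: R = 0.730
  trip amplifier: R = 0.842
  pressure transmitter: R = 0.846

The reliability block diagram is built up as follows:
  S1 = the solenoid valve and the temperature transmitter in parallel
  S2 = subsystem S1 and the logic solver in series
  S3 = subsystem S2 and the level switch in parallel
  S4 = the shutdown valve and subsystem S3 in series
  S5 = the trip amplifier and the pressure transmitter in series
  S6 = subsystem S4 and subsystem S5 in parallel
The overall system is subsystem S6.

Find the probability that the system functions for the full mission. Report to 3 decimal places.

0.953

Parallel (solenoid valve and temperature transmitter): 1 − (1 − 0.89300)(1 − 0.96500) = 0.99626
Series ([0.99626] and logic solver): 0.99626 × 0.96100 = 0.95741
Parallel ([0.95741] and level switch): 1 − (1 − 0.95741)(1 − 0.73000) = 0.98850
Series (shutdown valve and [0.98850]): 0.84700 × 0.98850 = 0.83726
Series (trip amplifier and pressure transmitter): 0.84200 × 0.84600 = 0.71233
Parallel ([0.83726] and [0.71233]): 1 − (1 − 0.83726)(1 − 0.71233) = 0.953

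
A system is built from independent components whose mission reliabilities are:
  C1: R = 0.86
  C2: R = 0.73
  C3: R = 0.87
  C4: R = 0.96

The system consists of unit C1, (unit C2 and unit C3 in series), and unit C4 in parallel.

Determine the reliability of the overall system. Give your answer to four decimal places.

Series (C2 and C3): 0.730000 × 0.870000 = 0.635100
Parallel (C1, [0.635100], and C4): 1 − (1 − 0.860000)(1 − 0.635100)(1 − 0.960000) = 0.9980

0.9980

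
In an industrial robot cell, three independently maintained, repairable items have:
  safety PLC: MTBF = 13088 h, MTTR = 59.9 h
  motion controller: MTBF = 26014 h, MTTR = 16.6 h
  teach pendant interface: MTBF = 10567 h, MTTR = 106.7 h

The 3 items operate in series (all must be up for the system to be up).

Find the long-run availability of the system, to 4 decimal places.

A(safety PLC) = MTBF/(MTBF+MTTR) = 13088/(13088+59.9) = 0.995444
A(motion controller) = MTBF/(MTBF+MTTR) = 26014/(26014+16.6) = 0.999362
A(teach pendant interface) = MTBF/(MTBF+MTTR) = 10567/(10567+106.7) = 0.990003
Series availability: 0.995444 × 0.999362 × 0.990003 = 0.9849

0.9849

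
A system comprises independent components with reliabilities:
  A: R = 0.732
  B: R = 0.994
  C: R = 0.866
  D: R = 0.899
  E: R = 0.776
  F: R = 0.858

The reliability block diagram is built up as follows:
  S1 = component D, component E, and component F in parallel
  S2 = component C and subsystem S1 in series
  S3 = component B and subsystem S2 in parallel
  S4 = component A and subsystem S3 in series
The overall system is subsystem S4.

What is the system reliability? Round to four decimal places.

Parallel (D, E, and F): 1 − (1 − 0.899000)(1 − 0.776000)(1 − 0.858000) = 0.996787
Series (C and [0.996787]): 0.866000 × 0.996787 = 0.863218
Parallel (B and [0.863218]): 1 − (1 − 0.994000)(1 − 0.863218) = 0.999179
Series (A and [0.999179]): 0.732000 × 0.999179 = 0.7314

0.7314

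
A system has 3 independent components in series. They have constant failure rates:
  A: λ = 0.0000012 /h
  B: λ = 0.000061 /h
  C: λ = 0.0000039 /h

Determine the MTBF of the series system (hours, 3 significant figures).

Series of exponential components: λ_sys = Σ λ_i
λ_sys = 0.0000012 + 0.000061 + 0.0000039 = 6.6100e-05 /h
MTBF = 1 / λ_sys = 15100 h

15100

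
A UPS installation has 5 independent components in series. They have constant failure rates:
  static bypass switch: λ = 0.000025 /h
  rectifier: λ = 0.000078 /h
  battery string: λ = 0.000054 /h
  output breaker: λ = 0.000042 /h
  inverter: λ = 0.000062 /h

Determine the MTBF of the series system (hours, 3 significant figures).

3830

Series of exponential components: λ_sys = Σ λ_i
λ_sys = 0.000025 + 0.000078 + 0.000054 + 0.000042 + 0.000062 = 2.6100e-04 /h
MTBF = 1 / λ_sys = 3830 h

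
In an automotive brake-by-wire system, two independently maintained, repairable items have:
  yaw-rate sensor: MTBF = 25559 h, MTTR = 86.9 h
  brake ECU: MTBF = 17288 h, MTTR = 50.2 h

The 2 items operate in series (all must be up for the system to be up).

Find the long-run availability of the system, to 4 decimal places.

A(yaw-rate sensor) = MTBF/(MTBF+MTTR) = 25559/(25559+86.9) = 0.996612
A(brake ECU) = MTBF/(MTBF+MTTR) = 17288/(17288+50.2) = 0.997105
Series availability: 0.996612 × 0.997105 = 0.9937

0.9937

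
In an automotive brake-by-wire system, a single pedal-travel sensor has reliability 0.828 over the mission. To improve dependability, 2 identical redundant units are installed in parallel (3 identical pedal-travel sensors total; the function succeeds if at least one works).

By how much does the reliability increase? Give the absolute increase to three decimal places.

R_before = 0.828
R_after = 1 − (1 − 0.828)^3 = 0.995
ΔR = 0.995 − 0.828 = 0.167

0.167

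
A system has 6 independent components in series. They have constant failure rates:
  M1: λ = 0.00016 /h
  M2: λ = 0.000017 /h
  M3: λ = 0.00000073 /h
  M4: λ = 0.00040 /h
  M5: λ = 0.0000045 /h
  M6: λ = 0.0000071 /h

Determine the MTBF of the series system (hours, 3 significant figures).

1700

Series of exponential components: λ_sys = Σ λ_i
λ_sys = 0.00016 + 0.000017 + 0.00000073 + 0.00040 + 0.0000045 + 0.0000071 = 5.8933e-04 /h
MTBF = 1 / λ_sys = 1700 h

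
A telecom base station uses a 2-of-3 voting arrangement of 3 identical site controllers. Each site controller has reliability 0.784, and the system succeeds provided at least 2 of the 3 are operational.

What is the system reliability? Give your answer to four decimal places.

0.8802

R = Σ_{i=2}^{3} C(3,i) p^i (1−p)^{3−i} with p = 0.784
C(3,2)·0.784^2·0.216^1 = 0.398297
C(3,3)·0.784^3·0.216^0 = 0.481890
Sum = 0.8802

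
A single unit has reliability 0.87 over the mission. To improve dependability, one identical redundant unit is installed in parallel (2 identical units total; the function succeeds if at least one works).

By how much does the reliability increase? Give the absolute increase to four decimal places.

0.1131

R_before = 0.87
R_after = 1 − (1 − 0.87)^2 = 0.9831
ΔR = 0.9831 − 0.87 = 0.1131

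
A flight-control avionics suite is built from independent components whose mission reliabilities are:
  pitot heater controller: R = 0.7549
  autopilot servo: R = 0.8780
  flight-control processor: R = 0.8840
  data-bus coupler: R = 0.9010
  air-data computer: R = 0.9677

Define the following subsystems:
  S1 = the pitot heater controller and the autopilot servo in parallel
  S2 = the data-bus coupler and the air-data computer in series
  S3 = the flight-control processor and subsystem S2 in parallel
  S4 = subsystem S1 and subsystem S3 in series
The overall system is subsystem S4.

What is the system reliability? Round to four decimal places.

0.9557

Parallel (pitot heater controller and autopilot servo): 1 − (1 − 0.754900)(1 − 0.878000) = 0.970098
Series (data-bus coupler and air-data computer): 0.901000 × 0.967700 = 0.871898
Parallel (flight-control processor and [0.871898]): 1 − (1 − 0.884000)(1 − 0.871898) = 0.985140
Series ([0.970098] and [0.985140]): 0.970098 × 0.985140 = 0.9557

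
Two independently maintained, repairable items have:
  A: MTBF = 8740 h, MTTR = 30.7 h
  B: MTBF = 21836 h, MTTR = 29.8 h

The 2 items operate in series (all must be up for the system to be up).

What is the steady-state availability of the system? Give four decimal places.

A(A) = MTBF/(MTBF+MTTR) = 8740/(8740+30.7) = 0.996500
A(B) = MTBF/(MTBF+MTTR) = 21836/(21836+29.8) = 0.998637
Series availability: 0.996500 × 0.998637 = 0.9951

0.9951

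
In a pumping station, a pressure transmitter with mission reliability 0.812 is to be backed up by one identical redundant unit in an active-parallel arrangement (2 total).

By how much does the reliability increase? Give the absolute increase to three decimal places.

0.153

R_before = 0.812
R_after = 1 − (1 − 0.812)^2 = 0.965
ΔR = 0.965 − 0.812 = 0.153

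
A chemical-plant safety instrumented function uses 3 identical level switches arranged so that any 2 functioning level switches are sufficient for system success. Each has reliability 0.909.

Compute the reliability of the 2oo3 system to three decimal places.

R = Σ_{i=2}^{3} C(3,i) p^i (1−p)^{3−i} with p = 0.909
C(3,2)·0.909^2·0.091^1 = 0.22557
C(3,3)·0.909^3·0.091^0 = 0.75109
Sum = 0.977

0.977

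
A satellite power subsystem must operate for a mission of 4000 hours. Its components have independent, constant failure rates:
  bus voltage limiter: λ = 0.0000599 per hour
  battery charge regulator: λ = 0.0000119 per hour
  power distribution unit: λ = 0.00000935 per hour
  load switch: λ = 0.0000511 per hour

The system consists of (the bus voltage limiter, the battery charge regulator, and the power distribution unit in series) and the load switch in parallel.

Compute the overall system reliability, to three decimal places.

R(bus voltage limiter) = exp(−0.0000599 × 4000) = 0.78694
R(battery charge regulator) = exp(−0.0000119 × 4000) = 0.95352
R(power distribution unit) = exp(−0.00000935 × 4000) = 0.96329
R(load switch) = exp(−0.0000511 × 4000) = 0.81514
Series (bus voltage limiter, battery charge regulator, and power distribution unit): 0.78694 × 0.95352 × 0.96329 = 0.72282
Parallel ([0.72282] and load switch): 1 − (1 − 0.72282)(1 − 0.81514) = 0.949

0.949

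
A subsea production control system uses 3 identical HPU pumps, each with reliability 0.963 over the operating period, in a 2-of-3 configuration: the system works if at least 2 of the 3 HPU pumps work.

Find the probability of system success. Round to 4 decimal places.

0.9960

R = Σ_{i=2}^{3} C(3,i) p^i (1−p)^{3−i} with p = 0.963
C(3,2)·0.963^2·0.037^1 = 0.102938
C(3,3)·0.963^3·0.037^0 = 0.893056
Sum = 0.9960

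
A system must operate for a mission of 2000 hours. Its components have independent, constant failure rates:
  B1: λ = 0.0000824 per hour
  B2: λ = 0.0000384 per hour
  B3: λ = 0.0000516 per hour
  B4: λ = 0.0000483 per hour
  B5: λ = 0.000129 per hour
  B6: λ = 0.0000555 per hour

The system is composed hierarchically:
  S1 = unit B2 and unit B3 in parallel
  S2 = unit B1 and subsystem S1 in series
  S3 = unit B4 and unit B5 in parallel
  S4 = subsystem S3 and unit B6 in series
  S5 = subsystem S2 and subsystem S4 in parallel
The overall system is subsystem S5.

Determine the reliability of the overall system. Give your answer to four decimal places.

R(B1) = exp(−0.0000824 × 2000) = 0.848063
R(B2) = exp(−0.0000384 × 2000) = 0.926075
R(B3) = exp(−0.0000516 × 2000) = 0.901947
R(B4) = exp(−0.0000483 × 2000) = 0.907919
R(B5) = exp(−0.000129 × 2000) = 0.772595
R(B6) = exp(−0.0000555 × 2000) = 0.894939
Parallel (B2 and B3): 1 − (1 − 0.926075)(1 − 0.901947) = 0.992751
Series (B1 and [0.992751]): 0.848063 × 0.992751 = 0.841915
Parallel (B4 and B5): 1 − (1 − 0.907919)(1 − 0.772595) = 0.979060
Series ([0.979060] and B6): 0.979060 × 0.894939 = 0.876199
Parallel ([0.841915] and [0.876199]): 1 − (1 − 0.841915)(1 − 0.876199) = 0.9804

0.9804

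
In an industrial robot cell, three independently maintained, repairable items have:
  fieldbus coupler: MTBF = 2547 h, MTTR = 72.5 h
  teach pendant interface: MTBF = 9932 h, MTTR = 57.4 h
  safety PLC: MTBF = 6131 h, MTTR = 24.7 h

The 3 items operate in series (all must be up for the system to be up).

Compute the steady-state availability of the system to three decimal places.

0.963

A(fieldbus coupler) = MTBF/(MTBF+MTTR) = 2547/(2547+72.5) = 0.972323
A(teach pendant interface) = MTBF/(MTBF+MTTR) = 9932/(9932+57.4) = 0.994254
A(safety PLC) = MTBF/(MTBF+MTTR) = 6131/(6131+24.7) = 0.995987
Series availability: 0.972323 × 0.994254 × 0.995987 = 0.963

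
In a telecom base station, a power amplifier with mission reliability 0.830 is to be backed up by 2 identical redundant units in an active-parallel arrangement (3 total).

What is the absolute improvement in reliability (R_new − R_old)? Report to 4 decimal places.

0.1651

R_before = 0.830
R_after = 1 − (1 − 0.830)^3 = 0.9951
ΔR = 0.9951 − 0.830 = 0.1651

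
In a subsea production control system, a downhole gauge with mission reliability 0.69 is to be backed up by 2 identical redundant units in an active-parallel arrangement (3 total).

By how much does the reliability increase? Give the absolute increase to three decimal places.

R_before = 0.69
R_after = 1 − (1 − 0.69)^3 = 0.970
ΔR = 0.970 − 0.69 = 0.280

0.280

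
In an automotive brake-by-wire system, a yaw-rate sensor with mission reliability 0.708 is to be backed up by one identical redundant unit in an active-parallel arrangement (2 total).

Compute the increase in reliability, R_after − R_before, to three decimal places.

0.207

R_before = 0.708
R_after = 1 − (1 − 0.708)^2 = 0.915
ΔR = 0.915 − 0.708 = 0.207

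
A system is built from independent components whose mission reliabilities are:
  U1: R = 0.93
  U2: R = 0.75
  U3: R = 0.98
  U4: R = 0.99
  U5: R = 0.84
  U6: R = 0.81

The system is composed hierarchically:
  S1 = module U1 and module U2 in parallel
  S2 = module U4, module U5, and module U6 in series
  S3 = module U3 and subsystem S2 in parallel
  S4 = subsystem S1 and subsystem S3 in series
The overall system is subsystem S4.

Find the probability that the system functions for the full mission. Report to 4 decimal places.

Parallel (U1 and U2): 1 − (1 − 0.930000)(1 − 0.750000) = 0.982500
Series (U4, U5, and U6): 0.990000 × 0.840000 × 0.810000 = 0.673596
Parallel (U3 and [0.673596]): 1 − (1 − 0.980000)(1 − 0.673596) = 0.993472
Series ([0.982500] and [0.993472]): 0.982500 × 0.993472 = 0.9761

0.9761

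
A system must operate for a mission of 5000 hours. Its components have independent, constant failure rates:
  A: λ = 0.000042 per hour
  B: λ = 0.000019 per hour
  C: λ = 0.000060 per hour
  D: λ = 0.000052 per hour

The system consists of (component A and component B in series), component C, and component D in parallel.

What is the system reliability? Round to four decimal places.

0.9844

R(A) = exp(−0.000042 × 5000) = 0.810584
R(B) = exp(−0.000019 × 5000) = 0.909373
R(C) = exp(−0.000060 × 5000) = 0.740818
R(D) = exp(−0.000052 × 5000) = 0.771052
Series (A and B): 0.810584 × 0.909373 = 0.737123
Parallel ([0.737123], C, and D): 1 − (1 − 0.737123)(1 − 0.740818)(1 − 0.771052) = 0.9844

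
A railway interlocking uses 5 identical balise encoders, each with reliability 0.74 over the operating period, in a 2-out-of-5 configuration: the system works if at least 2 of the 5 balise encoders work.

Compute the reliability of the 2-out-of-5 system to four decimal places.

R = Σ_{i=2}^{5} C(5,i) p^i (1−p)^{5−i} with p = 0.74
C(5,2)·0.74^2·0.26^3 = 0.096246
C(5,3)·0.74^3·0.26^2 = 0.273931
C(5,4)·0.74^4·0.26^1 = 0.389825
C(5,5)·0.74^5·0.26^0 = 0.221901
Sum = 0.9819

0.9819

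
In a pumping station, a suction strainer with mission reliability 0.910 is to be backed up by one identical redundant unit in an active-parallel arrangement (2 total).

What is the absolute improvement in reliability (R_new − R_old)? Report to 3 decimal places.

0.082

R_before = 0.910
R_after = 1 − (1 − 0.910)^2 = 0.992
ΔR = 0.992 − 0.910 = 0.082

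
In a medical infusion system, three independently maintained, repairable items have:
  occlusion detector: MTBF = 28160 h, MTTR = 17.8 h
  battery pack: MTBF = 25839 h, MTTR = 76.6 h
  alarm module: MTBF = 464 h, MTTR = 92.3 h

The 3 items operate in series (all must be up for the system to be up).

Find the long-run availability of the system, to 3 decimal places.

0.831

A(occlusion detector) = MTBF/(MTBF+MTTR) = 28160/(28160+17.8) = 0.999368
A(battery pack) = MTBF/(MTBF+MTTR) = 25839/(25839+76.6) = 0.997044
A(alarm module) = MTBF/(MTBF+MTTR) = 464/(464+92.3) = 0.834082
Series availability: 0.999368 × 0.997044 × 0.834082 = 0.831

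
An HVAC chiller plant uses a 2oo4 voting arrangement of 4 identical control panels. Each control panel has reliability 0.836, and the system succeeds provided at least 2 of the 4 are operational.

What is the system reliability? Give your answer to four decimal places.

0.9845

R = Σ_{i=2}^{4} C(4,i) p^i (1−p)^{4−i} with p = 0.836
C(4,2)·0.836^2·0.164^2 = 0.112785
C(4,3)·0.836^3·0.164^1 = 0.383286
C(4,4)·0.836^4·0.164^0 = 0.488456
Sum = 0.9845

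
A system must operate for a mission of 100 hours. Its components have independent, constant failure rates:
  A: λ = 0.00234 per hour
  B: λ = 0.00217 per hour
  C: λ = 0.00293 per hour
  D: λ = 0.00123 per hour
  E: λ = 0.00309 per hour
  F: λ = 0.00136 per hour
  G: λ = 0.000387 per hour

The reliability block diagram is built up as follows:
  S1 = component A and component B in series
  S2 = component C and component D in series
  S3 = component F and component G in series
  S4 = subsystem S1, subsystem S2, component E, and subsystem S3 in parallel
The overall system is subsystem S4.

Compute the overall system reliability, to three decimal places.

0.995

R(A) = exp(−0.00234 × 100) = 0.79136
R(B) = exp(−0.00217 × 100) = 0.80493
R(C) = exp(−0.00293 × 100) = 0.74602
R(D) = exp(−0.00123 × 100) = 0.88426
R(E) = exp(−0.00309 × 100) = 0.73418
R(F) = exp(−0.00136 × 100) = 0.87284
R(G) = exp(−0.000387 × 100) = 0.96204
Series (A and B): 0.79136 × 0.80493 = 0.63699
Series (C and D): 0.74602 × 0.88426 = 0.65968
Series (F and G): 0.87284 × 0.96204 = 0.83971
Parallel ([0.63699], [0.65968], E, and [0.83971]): 1 − (1 − 0.63699)(1 − 0.65968)(1 − 0.73418)(1 − 0.83971) = 0.995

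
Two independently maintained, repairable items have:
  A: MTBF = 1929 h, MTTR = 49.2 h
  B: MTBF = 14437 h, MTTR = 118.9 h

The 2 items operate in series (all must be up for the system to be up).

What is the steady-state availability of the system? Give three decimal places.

A(A) = MTBF/(MTBF+MTTR) = 1929/(1929+49.2) = 0.975129
A(B) = MTBF/(MTBF+MTTR) = 14437/(14437+118.9) = 0.991831
Series availability: 0.975129 × 0.991831 = 0.967

0.967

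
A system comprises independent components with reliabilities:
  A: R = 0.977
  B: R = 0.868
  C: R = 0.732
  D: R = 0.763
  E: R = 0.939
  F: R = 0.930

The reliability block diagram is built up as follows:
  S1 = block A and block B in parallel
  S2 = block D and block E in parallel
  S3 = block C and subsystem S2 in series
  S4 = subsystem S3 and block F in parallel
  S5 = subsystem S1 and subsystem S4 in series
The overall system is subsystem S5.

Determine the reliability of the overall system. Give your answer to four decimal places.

Parallel (A and B): 1 − (1 − 0.977000)(1 − 0.868000) = 0.996964
Parallel (D and E): 1 − (1 − 0.763000)(1 − 0.939000) = 0.985543
Series (C and [0.985543]): 0.732000 × 0.985543 = 0.721417
Parallel ([0.721417] and F): 1 − (1 − 0.721417)(1 − 0.930000) = 0.980499
Series ([0.996964] and [0.980499]): 0.996964 × 0.980499 = 0.9775

0.9775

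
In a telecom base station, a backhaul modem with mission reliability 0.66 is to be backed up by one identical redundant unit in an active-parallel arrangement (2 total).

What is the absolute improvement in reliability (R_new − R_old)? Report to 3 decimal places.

R_before = 0.66
R_after = 1 − (1 − 0.66)^2 = 0.884
ΔR = 0.884 − 0.66 = 0.224

0.224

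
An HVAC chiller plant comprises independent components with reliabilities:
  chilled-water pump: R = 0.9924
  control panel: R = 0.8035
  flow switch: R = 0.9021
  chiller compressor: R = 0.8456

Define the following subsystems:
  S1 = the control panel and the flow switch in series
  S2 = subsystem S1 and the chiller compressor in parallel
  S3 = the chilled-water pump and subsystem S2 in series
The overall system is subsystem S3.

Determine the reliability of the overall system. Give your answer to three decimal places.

0.950

Series (control panel and flow switch): 0.80350 × 0.90210 = 0.72484
Parallel ([0.72484] and chiller compressor): 1 − (1 − 0.72484)(1 − 0.84560) = 0.95752
Series (chilled-water pump and [0.95752]): 0.99240 × 0.95752 = 0.950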